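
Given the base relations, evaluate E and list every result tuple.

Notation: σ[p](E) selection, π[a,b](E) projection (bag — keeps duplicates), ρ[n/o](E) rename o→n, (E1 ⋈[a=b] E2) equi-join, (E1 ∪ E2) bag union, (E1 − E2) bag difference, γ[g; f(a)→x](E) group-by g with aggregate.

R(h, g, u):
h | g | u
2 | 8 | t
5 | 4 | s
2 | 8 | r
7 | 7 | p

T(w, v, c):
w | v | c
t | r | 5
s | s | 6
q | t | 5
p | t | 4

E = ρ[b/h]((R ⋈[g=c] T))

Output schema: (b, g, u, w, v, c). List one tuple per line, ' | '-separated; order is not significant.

Subexpression sizes:
  R → 4
  T → 4
  (R ⋈[g=c] T) → 1
  ρ[b/h]((R ⋈[g=c] T)) → 1

== RESULT ==
b | g | u | w | v | c
5 | 4 | s | p | t | 4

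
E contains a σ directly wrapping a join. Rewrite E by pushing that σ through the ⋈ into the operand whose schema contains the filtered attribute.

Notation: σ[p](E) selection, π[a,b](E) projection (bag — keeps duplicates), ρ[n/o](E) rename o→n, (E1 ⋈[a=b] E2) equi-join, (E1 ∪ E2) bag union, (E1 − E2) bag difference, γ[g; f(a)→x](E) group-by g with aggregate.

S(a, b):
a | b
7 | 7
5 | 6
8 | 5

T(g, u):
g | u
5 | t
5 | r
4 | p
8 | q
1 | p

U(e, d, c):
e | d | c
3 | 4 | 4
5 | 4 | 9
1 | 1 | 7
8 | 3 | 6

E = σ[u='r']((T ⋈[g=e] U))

σ filters on u, owned by the left side.
E' = (σ[u='r'](T) ⋈[g=e] U)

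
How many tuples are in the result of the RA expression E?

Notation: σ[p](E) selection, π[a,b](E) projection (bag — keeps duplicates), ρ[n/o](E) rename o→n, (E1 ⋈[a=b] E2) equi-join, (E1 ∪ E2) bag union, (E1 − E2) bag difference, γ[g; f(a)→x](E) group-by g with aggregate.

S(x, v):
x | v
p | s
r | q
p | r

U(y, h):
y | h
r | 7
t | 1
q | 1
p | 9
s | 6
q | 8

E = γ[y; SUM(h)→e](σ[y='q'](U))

Subexpression sizes:
  U → 6
  σ[y='q'](U) → 2
  γ[y; SUM(h)→e](σ[y='q'](U)) → 1

|E| = 1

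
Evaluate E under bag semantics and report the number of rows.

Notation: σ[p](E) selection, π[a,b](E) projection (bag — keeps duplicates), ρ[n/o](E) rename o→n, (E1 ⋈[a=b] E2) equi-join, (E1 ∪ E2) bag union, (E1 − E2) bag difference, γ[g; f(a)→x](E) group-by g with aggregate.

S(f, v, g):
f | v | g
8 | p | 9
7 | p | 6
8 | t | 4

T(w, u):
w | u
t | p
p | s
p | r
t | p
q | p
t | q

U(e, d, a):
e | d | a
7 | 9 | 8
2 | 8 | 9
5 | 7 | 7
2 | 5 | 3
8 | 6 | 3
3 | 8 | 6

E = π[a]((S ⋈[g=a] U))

Per-node cardinality:
  S → 3
  U → 6
  (S ⋈[g=a] U) → 2
  π[a]((S ⋈[g=a] U)) → 2

|E| = 2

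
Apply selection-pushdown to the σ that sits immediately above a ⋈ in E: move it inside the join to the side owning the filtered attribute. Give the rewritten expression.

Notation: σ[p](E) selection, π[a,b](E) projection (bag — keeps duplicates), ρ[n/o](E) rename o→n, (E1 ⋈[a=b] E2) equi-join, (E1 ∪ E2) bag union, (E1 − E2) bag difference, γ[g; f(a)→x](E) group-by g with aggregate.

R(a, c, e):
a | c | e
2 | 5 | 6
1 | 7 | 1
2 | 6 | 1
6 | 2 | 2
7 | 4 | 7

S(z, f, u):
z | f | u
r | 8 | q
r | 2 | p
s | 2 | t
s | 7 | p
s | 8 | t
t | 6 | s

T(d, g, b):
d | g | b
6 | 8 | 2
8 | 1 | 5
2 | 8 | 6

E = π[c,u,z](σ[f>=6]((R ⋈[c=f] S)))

σ filters on f, owned by the right side.
E' = π[c,u,z]((R ⋈[c=f] σ[f>=6](S)))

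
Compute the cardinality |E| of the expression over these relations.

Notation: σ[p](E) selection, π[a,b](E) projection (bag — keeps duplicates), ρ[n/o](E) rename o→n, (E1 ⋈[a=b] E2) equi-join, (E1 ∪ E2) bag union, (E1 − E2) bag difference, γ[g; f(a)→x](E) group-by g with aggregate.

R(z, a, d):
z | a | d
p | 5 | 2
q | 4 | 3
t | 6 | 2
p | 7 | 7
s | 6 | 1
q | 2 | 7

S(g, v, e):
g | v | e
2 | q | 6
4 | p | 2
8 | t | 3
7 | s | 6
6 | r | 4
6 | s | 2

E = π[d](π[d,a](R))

Stepwise |·|:
  R → 6
  π[d,a](R) → 6
  π[d](π[d,a](R)) → 6

|E| = 6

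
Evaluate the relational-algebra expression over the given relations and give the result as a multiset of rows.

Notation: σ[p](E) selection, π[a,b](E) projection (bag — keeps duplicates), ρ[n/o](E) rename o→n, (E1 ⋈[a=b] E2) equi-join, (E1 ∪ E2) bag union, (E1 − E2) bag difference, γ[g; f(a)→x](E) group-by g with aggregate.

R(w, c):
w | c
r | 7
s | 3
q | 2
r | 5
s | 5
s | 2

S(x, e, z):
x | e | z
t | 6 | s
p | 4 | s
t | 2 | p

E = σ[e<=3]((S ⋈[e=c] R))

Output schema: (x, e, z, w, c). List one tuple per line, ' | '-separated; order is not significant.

Subexpression sizes:
  S → 3
  R → 6
  (S ⋈[e=c] R) → 2
  σ[e<=3]((S ⋈[e=c] R)) → 2

== RESULT ==
x | e | z | w | c
t | 2 | p | q | 2
t | 2 | p | s | 2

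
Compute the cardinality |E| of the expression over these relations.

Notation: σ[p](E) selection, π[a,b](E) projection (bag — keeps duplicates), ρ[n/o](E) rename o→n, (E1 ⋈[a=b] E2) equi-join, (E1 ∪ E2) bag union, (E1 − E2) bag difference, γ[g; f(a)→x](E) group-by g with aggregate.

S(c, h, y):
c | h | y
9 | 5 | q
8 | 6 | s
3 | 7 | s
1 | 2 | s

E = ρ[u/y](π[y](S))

Subexpression sizes:
  S → 4
  π[y](S) → 4
  ρ[u/y](π[y](S)) → 4

|E| = 4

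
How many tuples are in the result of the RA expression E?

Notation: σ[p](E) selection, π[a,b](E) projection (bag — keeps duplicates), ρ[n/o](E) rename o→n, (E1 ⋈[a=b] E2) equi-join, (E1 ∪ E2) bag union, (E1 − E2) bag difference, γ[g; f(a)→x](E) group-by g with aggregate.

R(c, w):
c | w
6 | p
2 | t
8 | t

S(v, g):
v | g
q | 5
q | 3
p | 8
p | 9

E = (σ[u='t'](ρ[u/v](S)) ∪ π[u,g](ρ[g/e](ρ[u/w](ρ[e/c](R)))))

Per-node cardinality:
  S → 4
  ρ[u/v](S) → 4
  σ[u='t'](ρ[u/v](S)) → 0
  R → 3
  ρ[e/c](R) → 3
  ρ[u/w](ρ[e/c](R)) → 3
  ρ[g/e](ρ[u/w](ρ[e/c](R))) → 3
  π[u,g](ρ[g/e](ρ[u/w](ρ[e/c](R)))) → 3
  (σ[u='t'](ρ[u/v](S)) ∪ π[u,g](ρ[g/e](ρ[u/w](ρ[e/c](R))))) → 3

|E| = 3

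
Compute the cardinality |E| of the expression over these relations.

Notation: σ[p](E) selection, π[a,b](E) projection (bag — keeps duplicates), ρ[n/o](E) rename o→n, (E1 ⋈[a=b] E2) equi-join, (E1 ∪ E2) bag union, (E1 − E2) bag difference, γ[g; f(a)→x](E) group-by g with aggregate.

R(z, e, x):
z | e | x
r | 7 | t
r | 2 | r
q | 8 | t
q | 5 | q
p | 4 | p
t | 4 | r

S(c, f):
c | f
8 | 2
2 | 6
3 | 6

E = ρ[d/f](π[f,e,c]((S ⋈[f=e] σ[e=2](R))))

Subexpression sizes:
  S → 3
  R → 6
  σ[e=2](R) → 1
  (S ⋈[f=e] σ[e=2](R)) → 1
  π[f,e,c]((S ⋈[f=e] σ[e=2](R))) → 1
  ρ[d/f](π[f,e,c]((S ⋈[f=e] σ[e=2](R)))) → 1

|E| = 1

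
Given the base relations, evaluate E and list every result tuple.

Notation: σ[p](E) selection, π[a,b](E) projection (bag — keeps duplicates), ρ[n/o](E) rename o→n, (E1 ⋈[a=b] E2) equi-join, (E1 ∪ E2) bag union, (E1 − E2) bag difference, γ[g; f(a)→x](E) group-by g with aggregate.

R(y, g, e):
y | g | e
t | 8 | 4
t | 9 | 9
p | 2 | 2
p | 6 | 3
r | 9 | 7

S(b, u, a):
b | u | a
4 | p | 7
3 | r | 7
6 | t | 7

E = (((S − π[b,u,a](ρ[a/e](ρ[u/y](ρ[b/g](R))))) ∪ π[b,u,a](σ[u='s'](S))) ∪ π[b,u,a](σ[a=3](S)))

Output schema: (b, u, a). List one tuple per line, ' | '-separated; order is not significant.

Stepwise |·|:
  S → 3
  R → 5
  ρ[b/g](R) → 5
  ρ[u/y](ρ[b/g](R)) → 5
  ρ[a/e](ρ[u/y](ρ[b/g](R))) → 5
  π[b,u,a](ρ[a/e](ρ[u/y](ρ[b/g](R)))) → 5
  (S − π[b,u,a](ρ[a/e](ρ[u/y](ρ[b/g](R))))) → 3
  S → 3
  σ[u='s'](S) → 0
  π[b,u,a](σ[u='s'](S)) → 0
  ((S − π[b,u,a](ρ[a/e](ρ[u/y](ρ[b/g](R))))) ∪ π[b,u,a](σ[u='s'](S))) → 3
  S → 3
  σ[a=3](S) → 0
  π[b,u,a](σ[a=3](S)) → 0
  (((S − π[b,u,a](ρ[a/e](ρ[u/y](ρ[b/g](R))))) ∪ π[b,u,a](σ[u='s'](S))) ∪ π[b,u,a](σ[a=3](S))) → 3

== RESULT ==
b | u | a
3 | r | 7
4 | p | 7
6 | t | 7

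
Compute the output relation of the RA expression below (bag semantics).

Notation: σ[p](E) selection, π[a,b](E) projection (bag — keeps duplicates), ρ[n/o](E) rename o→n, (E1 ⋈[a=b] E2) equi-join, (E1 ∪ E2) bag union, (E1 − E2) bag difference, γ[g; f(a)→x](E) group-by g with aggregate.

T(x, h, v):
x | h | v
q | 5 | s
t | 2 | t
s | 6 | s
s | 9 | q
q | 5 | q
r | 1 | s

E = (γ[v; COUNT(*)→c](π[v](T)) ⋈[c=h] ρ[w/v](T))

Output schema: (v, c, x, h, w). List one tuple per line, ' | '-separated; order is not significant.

Per-node cardinality:
  T → 6
  π[v](T) → 6
  γ[v; COUNT(*)→c](π[v](T)) → 3
  T → 6
  ρ[w/v](T) → 6
  (γ[v; COUNT(*)→c](π[v](T)) ⋈[c=h] ρ[w/v](T)) → 2

== RESULT ==
v | c | x | h | w
q | 2 | t | 2 | t
t | 1 | r | 1 | s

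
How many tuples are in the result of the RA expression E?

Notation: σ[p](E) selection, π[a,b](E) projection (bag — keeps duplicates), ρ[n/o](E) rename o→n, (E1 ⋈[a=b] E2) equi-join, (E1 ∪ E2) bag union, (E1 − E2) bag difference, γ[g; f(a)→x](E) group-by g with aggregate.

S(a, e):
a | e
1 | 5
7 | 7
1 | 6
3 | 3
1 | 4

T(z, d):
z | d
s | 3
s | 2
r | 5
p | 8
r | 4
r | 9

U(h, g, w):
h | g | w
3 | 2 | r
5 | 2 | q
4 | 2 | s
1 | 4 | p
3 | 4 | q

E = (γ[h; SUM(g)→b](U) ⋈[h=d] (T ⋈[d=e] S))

Row counts bottom-up:
  U → 5
  γ[h; SUM(g)→b](U) → 4
  T → 6
  S → 5
  (T ⋈[d=e] S) → 3
  (γ[h; SUM(g)→b](U) ⋈[h=d] (T ⋈[d=e] S)) → 3

|E| = 3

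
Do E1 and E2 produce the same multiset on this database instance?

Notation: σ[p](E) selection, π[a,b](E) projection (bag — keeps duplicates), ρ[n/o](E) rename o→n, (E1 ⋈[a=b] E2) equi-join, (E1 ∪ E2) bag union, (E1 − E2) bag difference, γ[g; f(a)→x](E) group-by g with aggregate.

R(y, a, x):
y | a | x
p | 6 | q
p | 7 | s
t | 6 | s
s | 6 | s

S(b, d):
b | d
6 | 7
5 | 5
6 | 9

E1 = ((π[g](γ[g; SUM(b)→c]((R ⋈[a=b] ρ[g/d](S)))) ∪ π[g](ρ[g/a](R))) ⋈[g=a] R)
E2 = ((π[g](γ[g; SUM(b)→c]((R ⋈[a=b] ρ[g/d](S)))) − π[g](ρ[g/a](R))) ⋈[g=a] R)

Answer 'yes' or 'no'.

E1 stepwise |·|:
  R → 4
  S → 3
  ρ[g/d](S) → 3
  (R ⋈[a=b] ρ[g/d](S)) → 6
  γ[g; SUM(b)→c]((R ⋈[a=b] ρ[g/d](S))) → 2
  π[g](γ[g; SUM(b)→c]((R ⋈[a=b] ρ[g/d](S)))) → 2
  R → 4
  ρ[g/a](R) → 4
  π[g](ρ[g/a](R)) → 4
  (π[g](γ[g; SUM(b)→c]((R ⋈[a=b] ρ[g/d](S)))) ∪ π[g](ρ[g/a](R))) → 6
  R → 4
  ((π[g](γ[g; SUM(b)→c]((R ⋈[a=b] ρ[g/d](S)))) ∪ π[g](ρ[g/a](R))) ⋈[g=a] R) → 11
E2 stepwise |·|:
  R → 4
  S → 3
  ρ[g/d](S) → 3
  (R ⋈[a=b] ρ[g/d](S)) → 6
  γ[g; SUM(b)→c]((R ⋈[a=b] ρ[g/d](S))) → 2
  π[g](γ[g; SUM(b)→c]((R ⋈[a=b] ρ[g/d](S)))) → 2
  R → 4
  ρ[g/a](R) → 4
  π[g](ρ[g/a](R)) → 4
  (π[g](γ[g; SUM(b)→c]((R ⋈[a=b] ρ[g/d](S)))) − π[g](ρ[g/a](R))) → 1
  R → 4
  ((π[g](γ[g; SUM(b)→c]((R ⋈[a=b] ρ[g/d](S)))) − π[g](ρ[g/a](R))) ⋈[g=a] R) → 0

E1 result:
g | y | a | x
6 | p | 6 | q
6 | p | 6 | q
6 | p | 6 | q
6 | s | 6 | s
6 | s | 6 | s
6 | s | 6 | s
6 | t | 6 | s
6 | t | 6 | s
6 | t | 6 | s
7 | p | 7 | s
7 | p | 7 | s
E2 result:
g | y | a | x
(0 rows)
Witness: (6, 't', 6, 's') appears 3× in E1 but 0× in E2.

no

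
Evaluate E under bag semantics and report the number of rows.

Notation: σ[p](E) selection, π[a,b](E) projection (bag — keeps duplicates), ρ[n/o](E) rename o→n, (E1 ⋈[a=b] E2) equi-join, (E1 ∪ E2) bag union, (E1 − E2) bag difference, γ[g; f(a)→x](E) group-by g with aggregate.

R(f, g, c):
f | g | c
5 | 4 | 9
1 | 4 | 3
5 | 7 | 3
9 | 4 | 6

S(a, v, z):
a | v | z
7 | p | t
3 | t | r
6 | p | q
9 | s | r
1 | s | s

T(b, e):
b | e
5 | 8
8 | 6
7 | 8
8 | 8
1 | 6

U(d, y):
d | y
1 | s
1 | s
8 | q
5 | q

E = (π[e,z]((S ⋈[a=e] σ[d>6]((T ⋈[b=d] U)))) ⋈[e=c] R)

Stepwise |·|:
  S → 5
  T → 5
  U → 4
  (T ⋈[b=d] U) → 5
  σ[d>6]((T ⋈[b=d] U)) → 2
  (S ⋈[a=e] σ[d>6]((T ⋈[b=d] U))) → 1
  π[e,z]((S ⋈[a=e] σ[d>6]((T ⋈[b=d] U)))) → 1
  R → 4
  (π[e,z]((S ⋈[a=e] σ[d>6]((T ⋈[b=d] U)))) ⋈[e=c] R) → 1

|E| = 1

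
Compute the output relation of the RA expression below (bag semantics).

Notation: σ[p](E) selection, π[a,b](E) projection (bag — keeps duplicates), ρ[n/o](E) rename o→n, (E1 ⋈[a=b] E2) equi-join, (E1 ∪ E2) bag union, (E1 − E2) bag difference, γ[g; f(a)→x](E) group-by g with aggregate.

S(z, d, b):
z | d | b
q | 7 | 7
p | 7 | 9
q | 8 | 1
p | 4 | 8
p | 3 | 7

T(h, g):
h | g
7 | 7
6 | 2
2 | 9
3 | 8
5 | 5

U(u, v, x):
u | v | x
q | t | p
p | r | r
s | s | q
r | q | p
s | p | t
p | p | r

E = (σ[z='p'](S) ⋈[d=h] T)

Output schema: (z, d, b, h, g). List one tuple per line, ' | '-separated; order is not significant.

Row counts bottom-up:
  S → 5
  σ[z='p'](S) → 3
  T → 5
  (σ[z='p'](S) ⋈[d=h] T) → 2

== RESULT ==
z | d | b | h | g
p | 3 | 7 | 3 | 8
p | 7 | 9 | 7 | 7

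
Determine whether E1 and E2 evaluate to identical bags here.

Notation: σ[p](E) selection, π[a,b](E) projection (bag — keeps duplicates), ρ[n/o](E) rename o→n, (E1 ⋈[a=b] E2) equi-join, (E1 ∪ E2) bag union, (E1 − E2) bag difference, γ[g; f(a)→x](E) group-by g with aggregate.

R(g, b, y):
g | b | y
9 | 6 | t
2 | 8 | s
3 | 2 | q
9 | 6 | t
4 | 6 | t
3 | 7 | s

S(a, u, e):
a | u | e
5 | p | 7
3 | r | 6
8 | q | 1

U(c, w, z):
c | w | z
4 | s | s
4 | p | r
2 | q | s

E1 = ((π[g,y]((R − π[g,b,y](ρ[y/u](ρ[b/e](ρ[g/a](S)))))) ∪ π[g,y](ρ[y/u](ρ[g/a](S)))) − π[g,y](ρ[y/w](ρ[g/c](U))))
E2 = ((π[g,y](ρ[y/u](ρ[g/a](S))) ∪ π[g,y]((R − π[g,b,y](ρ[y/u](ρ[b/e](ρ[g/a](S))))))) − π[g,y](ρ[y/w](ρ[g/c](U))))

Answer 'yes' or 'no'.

E1 stepwise |·|:
  R → 6
  S → 3
  ρ[g/a](S) → 3
  ρ[b/e](ρ[g/a](S)) → 3
  ρ[y/u](ρ[b/e](ρ[g/a](S))) → 3
  π[g,b,y](ρ[y/u](ρ[b/e](ρ[g/a](S)))) → 3
  (R − π[g,b,y](ρ[y/u](ρ[b/e](ρ[g/a](S))))) → 6
  π[g,y]((R − π[g,b,y](ρ[y/u](ρ[b/e](ρ[g/a](S)))))) → 6
  S → 3
  ρ[g/a](S) → 3
  ρ[y/u](ρ[g/a](S)) → 3
  π[g,y](ρ[y/u](ρ[g/a](S))) → 3
  (π[g,y]((R − π[g,b,y](ρ[y/u](ρ[b/e](ρ[g/a](S)))))) ∪ π[g,y](ρ[y/u](ρ[g/a](S)))) → 9
  U → 3
  ρ[g/c](U) → 3
  ρ[y/w](ρ[g/c](U)) → 3
  π[g,y](ρ[y/w](ρ[g/c](U))) → 3
  ((π[g,y]((R − π[g,b,y](ρ[y/u](ρ[b/e](ρ[g/a](S)))))) ∪ π[g,y](ρ[y/u](ρ[g/a](S)))) − π[g,y](ρ[y/w](ρ[g/c](U)))) → 9
E2 stepwise |·|:
  S → 3
  ρ[g/a](S) → 3
  ρ[y/u](ρ[g/a](S)) → 3
  π[g,y](ρ[y/u](ρ[g/a](S))) → 3
  R → 6
  S → 3
  ρ[g/a](S) → 3
  ρ[b/e](ρ[g/a](S)) → 3
  ρ[y/u](ρ[b/e](ρ[g/a](S))) → 3
  π[g,b,y](ρ[y/u](ρ[b/e](ρ[g/a](S)))) → 3
  (R − π[g,b,y](ρ[y/u](ρ[b/e](ρ[g/a](S))))) → 6
  π[g,y]((R − π[g,b,y](ρ[y/u](ρ[b/e](ρ[g/a](S)))))) → 6
  (π[g,y](ρ[y/u](ρ[g/a](S))) ∪ π[g,y]((R − π[g,b,y](ρ[y/u](ρ[b/e](ρ[g/a](S))))))) → 9
  U → 3
  ρ[g/c](U) → 3
  ρ[y/w](ρ[g/c](U)) → 3
  π[g,y](ρ[y/w](ρ[g/c](U))) → 3
  ((π[g,y](ρ[y/u](ρ[g/a](S))) ∪ π[g,y]((R − π[g,b,y](ρ[y/u](ρ[b/e](ρ[g/a](S))))))) − π[g,y](ρ[y/w](ρ[g/c](U)))) → 9

E1 and E2 produce the same multiset:
g | y
2 | s
3 | q
3 | r
3 | s
4 | t
5 | p
8 | q
9 | t
9 | t

yes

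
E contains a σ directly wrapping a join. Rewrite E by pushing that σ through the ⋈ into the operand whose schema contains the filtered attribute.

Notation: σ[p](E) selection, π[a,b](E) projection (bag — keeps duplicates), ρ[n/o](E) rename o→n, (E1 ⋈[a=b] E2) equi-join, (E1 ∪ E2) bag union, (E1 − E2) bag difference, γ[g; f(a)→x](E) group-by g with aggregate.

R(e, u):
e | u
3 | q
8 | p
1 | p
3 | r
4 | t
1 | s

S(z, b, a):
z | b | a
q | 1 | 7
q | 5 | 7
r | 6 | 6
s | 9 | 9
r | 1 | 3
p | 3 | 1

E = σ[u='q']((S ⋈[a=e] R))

σ filters on u, owned by the right side.
E' = (S ⋈[a=e] σ[u='q'](R))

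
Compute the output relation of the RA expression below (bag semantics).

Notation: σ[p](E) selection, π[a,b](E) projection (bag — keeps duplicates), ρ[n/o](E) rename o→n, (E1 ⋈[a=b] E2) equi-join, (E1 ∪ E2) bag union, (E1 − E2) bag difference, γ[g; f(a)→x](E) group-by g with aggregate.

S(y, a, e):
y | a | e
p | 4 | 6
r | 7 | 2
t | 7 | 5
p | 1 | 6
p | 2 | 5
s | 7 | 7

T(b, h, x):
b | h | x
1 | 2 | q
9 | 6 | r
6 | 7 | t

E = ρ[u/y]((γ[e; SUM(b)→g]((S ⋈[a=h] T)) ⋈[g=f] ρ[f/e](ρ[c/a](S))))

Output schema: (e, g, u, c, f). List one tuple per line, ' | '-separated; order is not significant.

Stepwise |·|:
  S → 6
  T → 3
  (S ⋈[a=h] T) → 4
  γ[e; SUM(b)→g]((S ⋈[a=h] T)) → 3
  S → 6
  ρ[c/a](S) → 6
  ρ[f/e](ρ[c/a](S)) → 6
  (γ[e; SUM(b)→g]((S ⋈[a=h] T)) ⋈[g=f] ρ[f/e](ρ[c/a](S))) → 5
  ρ[u/y]((γ[e; SUM(b)→g]((S ⋈[a=h] T)) ⋈[g=f] ρ[f/e](ρ[c/a](S)))) → 5

== RESULT ==
e | g | u | c | f
2 | 6 | p | 1 | 6
2 | 6 | p | 4 | 6
5 | 7 | s | 7 | 7
7 | 6 | p | 1 | 6
7 | 6 | p | 4 | 6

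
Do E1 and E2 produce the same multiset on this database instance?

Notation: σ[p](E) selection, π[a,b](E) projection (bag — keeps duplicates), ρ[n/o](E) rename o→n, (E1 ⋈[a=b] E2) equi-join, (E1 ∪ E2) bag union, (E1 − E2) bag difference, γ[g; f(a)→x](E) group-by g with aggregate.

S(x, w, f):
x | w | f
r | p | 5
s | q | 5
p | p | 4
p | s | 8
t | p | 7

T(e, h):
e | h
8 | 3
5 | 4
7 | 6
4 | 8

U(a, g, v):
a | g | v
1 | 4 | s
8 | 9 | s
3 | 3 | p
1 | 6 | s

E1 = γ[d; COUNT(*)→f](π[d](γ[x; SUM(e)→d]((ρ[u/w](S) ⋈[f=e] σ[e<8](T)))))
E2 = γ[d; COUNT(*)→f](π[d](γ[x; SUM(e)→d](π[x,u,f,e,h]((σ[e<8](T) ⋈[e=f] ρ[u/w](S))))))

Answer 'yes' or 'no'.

E1 row counts bottom-up:
  S → 5
  ρ[u/w](S) → 5
  T → 4
  σ[e<8](T) → 3
  (ρ[u/w](S) ⋈[f=e] σ[e<8](T)) → 4
  γ[x; SUM(e)→d]((ρ[u/w](S) ⋈[f=e] σ[e<8](T))) → 4
  π[d](γ[x; SUM(e)→d]((ρ[u/w](S) ⋈[f=e] σ[e<8](T)))) → 4
  γ[d; COUNT(*)→f](π[d](γ[x; SUM(e)→d]((ρ[u/w](S) ⋈[f=e] σ[e<8](T))))) → 3
E2 row counts bottom-up:
  T → 4
  σ[e<8](T) → 3
  S → 5
  ρ[u/w](S) → 5
  (σ[e<8](T) ⋈[e=f] ρ[u/w](S)) → 4
  π[x,u,f,e,h]((σ[e<8](T) ⋈[e=f] ρ[u/w](S))) → 4
  γ[x; SUM(e)→d](π[x,u,f,e,h]((σ[e<8](T) ⋈[e=f] ρ[u/w](S)))) → 4
  π[d](γ[x; SUM(e)→d](π[x,u,f,e,h]((σ[e<8](T) ⋈[e=f] ρ[u/w](S))))) → 4
  γ[d; COUNT(*)→f](π[d](γ[x; SUM(e)→d](π[x,u,f,e,h]((σ[e<8](T) ⋈[e=f] ρ[u/w](S)))))) → 3

E1 and E2 produce the same multiset:
d | f
4 | 1
5 | 2
7 | 1

yes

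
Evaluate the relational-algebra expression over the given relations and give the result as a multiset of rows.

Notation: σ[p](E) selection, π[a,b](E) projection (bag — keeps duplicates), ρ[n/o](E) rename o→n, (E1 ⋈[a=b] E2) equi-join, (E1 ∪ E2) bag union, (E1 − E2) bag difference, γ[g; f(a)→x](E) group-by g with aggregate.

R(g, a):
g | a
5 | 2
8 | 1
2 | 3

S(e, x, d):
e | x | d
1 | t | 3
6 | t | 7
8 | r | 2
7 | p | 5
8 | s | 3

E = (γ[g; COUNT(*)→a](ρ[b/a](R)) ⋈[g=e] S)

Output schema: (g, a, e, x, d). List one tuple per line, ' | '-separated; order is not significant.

Row counts bottom-up:
  R → 3
  ρ[b/a](R) → 3
  γ[g; COUNT(*)→a](ρ[b/a](R)) → 3
  S → 5
  (γ[g; COUNT(*)→a](ρ[b/a](R)) ⋈[g=e] S) → 2

== RESULT ==
g | a | e | x | d
8 | 1 | 8 | r | 2
8 | 1 | 8 | s | 3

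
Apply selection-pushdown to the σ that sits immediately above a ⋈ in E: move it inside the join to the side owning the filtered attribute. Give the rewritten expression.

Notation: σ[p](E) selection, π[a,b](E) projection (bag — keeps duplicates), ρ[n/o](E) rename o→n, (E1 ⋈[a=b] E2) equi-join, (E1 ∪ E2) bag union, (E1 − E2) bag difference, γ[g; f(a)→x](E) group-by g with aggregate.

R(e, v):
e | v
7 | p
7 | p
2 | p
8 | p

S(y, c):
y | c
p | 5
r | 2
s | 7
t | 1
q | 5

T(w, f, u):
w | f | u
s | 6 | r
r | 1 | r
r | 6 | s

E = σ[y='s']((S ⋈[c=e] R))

σ filters on y, owned by the left side.
E' = (σ[y='s'](S) ⋈[c=e] R)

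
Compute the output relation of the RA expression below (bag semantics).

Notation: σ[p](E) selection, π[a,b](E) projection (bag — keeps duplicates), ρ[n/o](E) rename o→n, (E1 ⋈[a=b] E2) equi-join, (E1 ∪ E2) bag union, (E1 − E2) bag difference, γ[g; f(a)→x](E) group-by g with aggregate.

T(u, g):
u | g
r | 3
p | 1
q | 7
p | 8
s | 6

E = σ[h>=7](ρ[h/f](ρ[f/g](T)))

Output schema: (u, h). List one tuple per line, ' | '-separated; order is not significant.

Per-node cardinality:
  T → 5
  ρ[f/g](T) → 5
  ρ[h/f](ρ[f/g](T)) → 5
  σ[h>=7](ρ[h/f](ρ[f/g](T))) → 2

== RESULT ==
u | h
p | 8
q | 7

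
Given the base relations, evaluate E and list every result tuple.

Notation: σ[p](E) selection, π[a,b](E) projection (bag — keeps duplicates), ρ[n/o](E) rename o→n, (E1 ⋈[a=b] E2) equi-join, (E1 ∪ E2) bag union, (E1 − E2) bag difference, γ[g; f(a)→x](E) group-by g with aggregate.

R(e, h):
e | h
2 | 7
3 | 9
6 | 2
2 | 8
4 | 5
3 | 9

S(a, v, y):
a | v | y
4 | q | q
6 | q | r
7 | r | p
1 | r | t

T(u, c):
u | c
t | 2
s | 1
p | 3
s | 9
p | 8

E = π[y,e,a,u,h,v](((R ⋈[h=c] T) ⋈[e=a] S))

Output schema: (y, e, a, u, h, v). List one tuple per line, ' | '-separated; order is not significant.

Stepwise |·|:
  R → 6
  T → 5
  (R ⋈[h=c] T) → 4
  S → 4
  ((R ⋈[h=c] T) ⋈[e=a] S) → 1
  π[y,e,a,u,h,v](((R ⋈[h=c] T) ⋈[e=a] S)) → 1

== RESULT ==
y | e | a | u | h | v
r | 6 | 6 | t | 2 | q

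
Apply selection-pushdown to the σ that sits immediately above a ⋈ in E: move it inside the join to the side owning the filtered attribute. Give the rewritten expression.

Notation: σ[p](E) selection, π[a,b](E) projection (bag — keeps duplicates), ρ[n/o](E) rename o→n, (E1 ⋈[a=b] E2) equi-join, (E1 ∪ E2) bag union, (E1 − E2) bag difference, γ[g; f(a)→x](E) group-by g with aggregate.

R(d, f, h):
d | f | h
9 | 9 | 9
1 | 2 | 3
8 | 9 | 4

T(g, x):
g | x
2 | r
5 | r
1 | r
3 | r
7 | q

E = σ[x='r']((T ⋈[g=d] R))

σ filters on x, owned by the left side.
E' = (σ[x='r'](T) ⋈[g=d] R)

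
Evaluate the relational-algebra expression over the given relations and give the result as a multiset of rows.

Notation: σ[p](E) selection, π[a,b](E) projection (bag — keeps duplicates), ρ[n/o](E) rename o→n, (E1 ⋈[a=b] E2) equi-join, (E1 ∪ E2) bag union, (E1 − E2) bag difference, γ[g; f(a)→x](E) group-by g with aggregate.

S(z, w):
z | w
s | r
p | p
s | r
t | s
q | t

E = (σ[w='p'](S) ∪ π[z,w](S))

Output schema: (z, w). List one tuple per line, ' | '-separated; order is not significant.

Row counts bottom-up:
  S → 5
  σ[w='p'](S) → 1
  S → 5
  π[z,w](S) → 5
  (σ[w='p'](S) ∪ π[z,w](S)) → 6

== RESULT ==
z | w
p | p
p | p
q | t
s | r
s | r
t | s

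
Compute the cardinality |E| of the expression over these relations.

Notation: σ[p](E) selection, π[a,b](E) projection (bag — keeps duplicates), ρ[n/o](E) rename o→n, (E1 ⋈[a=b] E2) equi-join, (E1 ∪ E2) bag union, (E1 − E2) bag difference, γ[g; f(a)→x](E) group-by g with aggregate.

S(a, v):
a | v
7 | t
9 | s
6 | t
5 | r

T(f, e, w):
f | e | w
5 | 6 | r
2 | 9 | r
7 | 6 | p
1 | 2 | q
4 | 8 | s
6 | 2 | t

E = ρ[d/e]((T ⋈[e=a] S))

Subexpression sizes:
  T → 6
  S → 4
  (T ⋈[e=a] S) → 3
  ρ[d/e]((T ⋈[e=a] S)) → 3

|E| = 3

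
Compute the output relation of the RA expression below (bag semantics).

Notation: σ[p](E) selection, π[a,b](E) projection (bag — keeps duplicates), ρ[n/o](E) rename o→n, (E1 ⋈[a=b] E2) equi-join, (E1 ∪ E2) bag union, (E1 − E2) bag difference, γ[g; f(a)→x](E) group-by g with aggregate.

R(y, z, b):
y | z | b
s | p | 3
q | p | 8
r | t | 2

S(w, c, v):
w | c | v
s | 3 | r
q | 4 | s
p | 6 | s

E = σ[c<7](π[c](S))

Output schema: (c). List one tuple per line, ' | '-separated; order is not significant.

Subexpression sizes:
  S → 3
  π[c](S) → 3
  σ[c<7](π[c](S)) → 3

== RESULT ==
c
3
4
6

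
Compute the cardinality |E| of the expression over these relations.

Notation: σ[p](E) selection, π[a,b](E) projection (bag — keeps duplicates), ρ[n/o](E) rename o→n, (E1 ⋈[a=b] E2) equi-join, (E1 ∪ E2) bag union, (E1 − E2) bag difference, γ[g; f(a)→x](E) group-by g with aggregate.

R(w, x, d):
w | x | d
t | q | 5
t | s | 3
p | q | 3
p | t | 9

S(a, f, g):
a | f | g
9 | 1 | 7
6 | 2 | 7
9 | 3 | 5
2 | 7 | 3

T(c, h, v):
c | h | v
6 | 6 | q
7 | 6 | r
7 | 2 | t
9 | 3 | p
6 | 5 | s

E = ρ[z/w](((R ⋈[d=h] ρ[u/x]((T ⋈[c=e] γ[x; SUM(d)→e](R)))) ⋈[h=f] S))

Stepwise |·|:
  R → 4
  T → 5
  R → 4
  γ[x; SUM(d)→e](R) → 3
  (T ⋈[c=e] γ[x; SUM(d)→e](R)) → 1
  ρ[u/x]((T ⋈[c=e] γ[x; SUM(d)→e](R))) → 1
  (R ⋈[d=h] ρ[u/x]((T ⋈[c=e] γ[x; SUM(d)→e](R)))) → 2
  S → 4
  ((R ⋈[d=h] ρ[u/x]((T ⋈[c=e] γ[x; SUM(d)→e](R)))) ⋈[h=f] S) → 2
  ρ[z/w](((R ⋈[d=h] ρ[u/x]((T ⋈[c=e] γ[x; SUM(d)→e](R)))) ⋈[h=f] S)) → 2

|E| = 2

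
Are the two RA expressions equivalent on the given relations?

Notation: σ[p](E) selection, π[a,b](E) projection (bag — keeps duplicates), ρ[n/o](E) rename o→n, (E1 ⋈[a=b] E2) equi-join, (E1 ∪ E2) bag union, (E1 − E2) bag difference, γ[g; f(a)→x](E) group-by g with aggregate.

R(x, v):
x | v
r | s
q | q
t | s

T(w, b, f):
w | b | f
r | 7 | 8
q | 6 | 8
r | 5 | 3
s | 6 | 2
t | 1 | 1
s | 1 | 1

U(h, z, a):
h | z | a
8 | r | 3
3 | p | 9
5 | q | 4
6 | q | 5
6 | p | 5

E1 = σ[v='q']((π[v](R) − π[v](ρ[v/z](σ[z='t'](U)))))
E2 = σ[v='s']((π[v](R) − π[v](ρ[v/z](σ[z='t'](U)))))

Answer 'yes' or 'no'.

E1 stepwise |·|:
  R → 3
  π[v](R) → 3
  U → 5
  σ[z='t'](U) → 0
  ρ[v/z](σ[z='t'](U)) → 0
  π[v](ρ[v/z](σ[z='t'](U))) → 0
  (π[v](R) − π[v](ρ[v/z](σ[z='t'](U)))) → 3
  σ[v='q']((π[v](R) − π[v](ρ[v/z](σ[z='t'](U))))) → 1
E2 stepwise |·|:
  R → 3
  π[v](R) → 3
  U → 5
  σ[z='t'](U) → 0
  ρ[v/z](σ[z='t'](U)) → 0
  π[v](ρ[v/z](σ[z='t'](U))) → 0
  (π[v](R) − π[v](ρ[v/z](σ[z='t'](U)))) → 3
  σ[v='s']((π[v](R) − π[v](ρ[v/z](σ[z='t'](U))))) → 2

E1 result:
v
q
E2 result:
v
s
s
Witness: ('q',) appears 1× in E1 but 0× in E2.

no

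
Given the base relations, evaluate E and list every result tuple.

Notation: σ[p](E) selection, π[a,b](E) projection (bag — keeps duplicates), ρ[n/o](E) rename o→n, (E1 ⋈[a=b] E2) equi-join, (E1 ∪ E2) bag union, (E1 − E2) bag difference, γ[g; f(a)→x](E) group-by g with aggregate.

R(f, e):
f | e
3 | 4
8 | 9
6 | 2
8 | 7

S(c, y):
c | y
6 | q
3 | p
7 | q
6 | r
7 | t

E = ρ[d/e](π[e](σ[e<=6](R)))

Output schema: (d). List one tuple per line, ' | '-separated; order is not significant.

Subexpression sizes:
  R → 4
  σ[e<=6](R) → 2
  π[e](σ[e<=6](R)) → 2
  ρ[d/e](π[e](σ[e<=6](R))) → 2

== RESULT ==
d
2
4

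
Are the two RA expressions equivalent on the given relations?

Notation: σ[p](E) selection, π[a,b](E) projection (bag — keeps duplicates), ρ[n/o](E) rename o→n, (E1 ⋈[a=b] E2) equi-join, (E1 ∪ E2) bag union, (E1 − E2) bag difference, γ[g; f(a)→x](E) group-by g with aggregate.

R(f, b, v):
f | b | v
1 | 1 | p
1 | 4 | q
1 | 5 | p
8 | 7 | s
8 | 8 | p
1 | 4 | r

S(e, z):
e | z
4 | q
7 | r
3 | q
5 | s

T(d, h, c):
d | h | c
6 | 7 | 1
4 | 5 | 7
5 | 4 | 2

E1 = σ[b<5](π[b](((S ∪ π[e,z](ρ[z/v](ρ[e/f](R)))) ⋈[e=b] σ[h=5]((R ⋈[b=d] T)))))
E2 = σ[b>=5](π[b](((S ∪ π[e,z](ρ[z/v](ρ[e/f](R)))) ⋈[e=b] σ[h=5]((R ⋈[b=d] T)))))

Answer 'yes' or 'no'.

E1 stepwise |·|:
  S → 4
  R → 6
  ρ[e/f](R) → 6
  ρ[z/v](ρ[e/f](R)) → 6
  π[e,z](ρ[z/v](ρ[e/f](R))) → 6
  (S ∪ π[e,z](ρ[z/v](ρ[e/f](R)))) → 10
  R → 6
  T → 3
  (R ⋈[b=d] T) → 3
  σ[h=5]((R ⋈[b=d] T)) → 2
  ((S ∪ π[e,z](ρ[z/v](ρ[e/f](R)))) ⋈[e=b] σ[h=5]((R ⋈[b=d] T))) → 2
  π[b](((S ∪ π[e,z](ρ[z/v](ρ[e/f](R)))) ⋈[e=b] σ[h=5]((R ⋈[b=d] T)))) → 2
  σ[b<5](π[b](((S ∪ π[e,z](ρ[z/v](ρ[e/f](R)))) ⋈[e=b] σ[h=5]((R ⋈[b=d] T))))) → 2
E2 stepwise |·|:
  S → 4
  R → 6
  ρ[e/f](R) → 6
  ρ[z/v](ρ[e/f](R)) → 6
  π[e,z](ρ[z/v](ρ[e/f](R))) → 6
  (S ∪ π[e,z](ρ[z/v](ρ[e/f](R)))) → 10
  R → 6
  T → 3
  (R ⋈[b=d] T) → 3
  σ[h=5]((R ⋈[b=d] T)) → 2
  ((S ∪ π[e,z](ρ[z/v](ρ[e/f](R)))) ⋈[e=b] σ[h=5]((R ⋈[b=d] T))) → 2
  π[b](((S ∪ π[e,z](ρ[z/v](ρ[e/f](R)))) ⋈[e=b] σ[h=5]((R ⋈[b=d] T)))) → 2
  σ[b>=5](π[b](((S ∪ π[e,z](ρ[z/v](ρ[e/f](R)))) ⋈[e=b] σ[h=5]((R ⋈[b=d] T))))) → 0

E1 result:
b
4
4
E2 result:
b
(0 rows)
Witness: (4,) appears 2× in E1 but 0× in E2.

no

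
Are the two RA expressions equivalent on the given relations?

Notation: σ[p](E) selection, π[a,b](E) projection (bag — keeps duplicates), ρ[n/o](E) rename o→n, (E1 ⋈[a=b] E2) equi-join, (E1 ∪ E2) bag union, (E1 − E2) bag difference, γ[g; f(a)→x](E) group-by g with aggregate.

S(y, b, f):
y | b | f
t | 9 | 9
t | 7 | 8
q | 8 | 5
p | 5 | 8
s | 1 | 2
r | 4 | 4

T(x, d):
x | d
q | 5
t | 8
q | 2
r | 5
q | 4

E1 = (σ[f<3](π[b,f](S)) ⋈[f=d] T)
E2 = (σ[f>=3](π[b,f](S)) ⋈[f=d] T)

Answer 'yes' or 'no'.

E1 subexpression sizes:
  S → 6
  π[b,f](S) → 6
  σ[f<3](π[b,f](S)) → 1
  T → 5
  (σ[f<3](π[b,f](S)) ⋈[f=d] T) → 1
E2 subexpression sizes:
  S → 6
  π[b,f](S) → 6
  σ[f>=3](π[b,f](S)) → 5
  T → 5
  (σ[f>=3](π[b,f](S)) ⋈[f=d] T) → 5

E1 result:
b | f | x | d
1 | 2 | q | 2
E2 result:
b | f | x | d
4 | 4 | q | 4
5 | 8 | t | 8
7 | 8 | t | 8
8 | 5 | q | 5
8 | 5 | r | 5
Witness: (4, 4, 'q', 4) appears 0× in E1 but 1× in E2.

no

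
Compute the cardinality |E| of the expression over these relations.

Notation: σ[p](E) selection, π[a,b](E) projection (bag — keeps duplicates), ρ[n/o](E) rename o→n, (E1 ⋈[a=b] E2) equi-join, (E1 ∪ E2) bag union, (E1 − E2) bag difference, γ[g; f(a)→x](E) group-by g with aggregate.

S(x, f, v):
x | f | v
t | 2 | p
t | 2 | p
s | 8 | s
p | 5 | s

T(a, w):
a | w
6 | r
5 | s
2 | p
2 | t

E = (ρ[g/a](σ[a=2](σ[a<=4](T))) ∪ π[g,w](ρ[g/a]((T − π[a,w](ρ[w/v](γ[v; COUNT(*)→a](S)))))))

Subexpression sizes:
  T → 4
  σ[a<=4](T) → 2
  σ[a=2](σ[a<=4](T)) → 2
  ρ[g/a](σ[a=2](σ[a<=4](T))) → 2
  T → 4
  S → 4
  γ[v; COUNT(*)→a](S) → 2
  ρ[w/v](γ[v; COUNT(*)→a](S)) → 2
  π[a,w](ρ[w/v](γ[v; COUNT(*)→a](S))) → 2
  (T − π[a,w](ρ[w/v](γ[v; COUNT(*)→a](S)))) → 3
  ρ[g/a]((T − π[a,w](ρ[w/v](γ[v; COUNT(*)→a](S))))) → 3
  π[g,w](ρ[g/a]((T − π[a,w](ρ[w/v](γ[v; COUNT(*)→a](S)))))) → 3
  (ρ[g/a](σ[a=2](σ[a<=4](T))) ∪ π[g,w](ρ[g/a]((T − π[a,w](ρ[w/v](γ[v; COUNT(*)→a](S))))))) → 5

|E| = 5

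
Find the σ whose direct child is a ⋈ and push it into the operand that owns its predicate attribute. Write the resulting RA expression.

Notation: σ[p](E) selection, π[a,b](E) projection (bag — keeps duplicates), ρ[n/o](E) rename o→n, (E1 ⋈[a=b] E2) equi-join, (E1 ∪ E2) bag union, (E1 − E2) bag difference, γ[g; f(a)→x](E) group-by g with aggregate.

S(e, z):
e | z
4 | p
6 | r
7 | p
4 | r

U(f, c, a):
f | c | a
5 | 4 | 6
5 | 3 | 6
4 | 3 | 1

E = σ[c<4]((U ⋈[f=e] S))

σ filters on c, owned by the left side.
E' = (σ[c<4](U) ⋈[f=e] S)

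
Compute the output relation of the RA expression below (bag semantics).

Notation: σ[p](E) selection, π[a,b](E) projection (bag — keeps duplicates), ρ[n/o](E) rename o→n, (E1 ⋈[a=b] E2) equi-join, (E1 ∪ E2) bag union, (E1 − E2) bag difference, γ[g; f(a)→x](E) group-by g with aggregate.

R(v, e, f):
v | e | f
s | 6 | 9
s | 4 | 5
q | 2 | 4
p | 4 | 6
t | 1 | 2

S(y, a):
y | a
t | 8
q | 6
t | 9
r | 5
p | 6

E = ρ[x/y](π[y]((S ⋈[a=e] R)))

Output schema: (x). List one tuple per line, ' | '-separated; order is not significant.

Per-node cardinality:
  S → 5
  R → 5
  (S ⋈[a=e] R) → 2
  π[y]((S ⋈[a=e] R)) → 2
  ρ[x/y](π[y]((S ⋈[a=e] R))) → 2

== RESULT ==
x
p
q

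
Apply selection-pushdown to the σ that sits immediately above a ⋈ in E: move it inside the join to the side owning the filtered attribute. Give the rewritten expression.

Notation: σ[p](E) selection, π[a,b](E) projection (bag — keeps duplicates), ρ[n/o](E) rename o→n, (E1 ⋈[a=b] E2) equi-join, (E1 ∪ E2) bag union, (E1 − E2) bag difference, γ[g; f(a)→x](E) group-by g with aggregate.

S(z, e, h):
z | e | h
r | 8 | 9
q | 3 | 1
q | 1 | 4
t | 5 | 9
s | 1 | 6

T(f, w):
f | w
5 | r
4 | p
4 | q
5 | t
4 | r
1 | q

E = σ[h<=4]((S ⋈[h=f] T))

σ filters on h, owned by the left side.
E' = (σ[h<=4](S) ⋈[h=f] T)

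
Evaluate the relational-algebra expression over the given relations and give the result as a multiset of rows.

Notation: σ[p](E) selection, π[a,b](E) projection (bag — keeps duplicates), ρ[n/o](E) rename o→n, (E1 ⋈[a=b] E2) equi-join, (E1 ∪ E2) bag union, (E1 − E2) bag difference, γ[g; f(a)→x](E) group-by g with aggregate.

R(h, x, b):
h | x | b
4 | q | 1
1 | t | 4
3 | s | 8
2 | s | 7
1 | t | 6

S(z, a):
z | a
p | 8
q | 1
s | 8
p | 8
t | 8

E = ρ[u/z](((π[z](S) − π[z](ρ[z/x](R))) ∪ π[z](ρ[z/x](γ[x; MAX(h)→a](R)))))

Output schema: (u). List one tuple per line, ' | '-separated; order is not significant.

Stepwise |·|:
  S → 5
  π[z](S) → 5
  R → 5
  ρ[z/x](R) → 5
  π[z](ρ[z/x](R)) → 5
  (π[z](S) − π[z](ρ[z/x](R))) → 2
  R → 5
  γ[x; MAX(h)→a](R) → 3
  ρ[z/x](γ[x; MAX(h)→a](R)) → 3
  π[z](ρ[z/x](γ[x; MAX(h)→a](R))) → 3
  ((π[z](S) − π[z](ρ[z/x](R))) ∪ π[z](ρ[z/x](γ[x; MAX(h)→a](R)))) → 5
  ρ[u/z](((π[z](S) − π[z](ρ[z/x](R))) ∪ π[z](ρ[z/x](γ[x; MAX(h)→a](R))))) → 5

== RESULT ==
u
p
p
q
s
t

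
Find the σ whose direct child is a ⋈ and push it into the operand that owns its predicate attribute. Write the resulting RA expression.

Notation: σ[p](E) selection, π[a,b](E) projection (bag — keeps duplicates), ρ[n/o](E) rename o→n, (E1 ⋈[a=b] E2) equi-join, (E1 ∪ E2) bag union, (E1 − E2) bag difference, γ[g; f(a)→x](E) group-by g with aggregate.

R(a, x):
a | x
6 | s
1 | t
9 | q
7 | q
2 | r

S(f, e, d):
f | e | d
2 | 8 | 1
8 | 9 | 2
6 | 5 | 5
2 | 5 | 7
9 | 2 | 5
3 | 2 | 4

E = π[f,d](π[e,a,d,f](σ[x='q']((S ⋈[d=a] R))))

σ filters on x, owned by the right side.
E' = π[f,d](π[e,a,d,f]((S ⋈[d=a] σ[x='q'](R))))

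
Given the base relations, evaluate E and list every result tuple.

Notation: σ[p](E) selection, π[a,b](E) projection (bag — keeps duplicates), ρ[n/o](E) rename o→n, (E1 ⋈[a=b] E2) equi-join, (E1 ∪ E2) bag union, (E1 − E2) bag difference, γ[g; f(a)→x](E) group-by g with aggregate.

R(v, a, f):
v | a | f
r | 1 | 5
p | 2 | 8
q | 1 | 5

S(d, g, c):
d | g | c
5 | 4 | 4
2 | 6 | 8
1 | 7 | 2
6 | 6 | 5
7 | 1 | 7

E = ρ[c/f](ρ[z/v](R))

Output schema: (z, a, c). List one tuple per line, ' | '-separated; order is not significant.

Row counts bottom-up:
  R → 3
  ρ[z/v](R) → 3
  ρ[c/f](ρ[z/v](R)) → 3

== RESULT ==
z | a | c
p | 2 | 8
q | 1 | 5
r | 1 | 5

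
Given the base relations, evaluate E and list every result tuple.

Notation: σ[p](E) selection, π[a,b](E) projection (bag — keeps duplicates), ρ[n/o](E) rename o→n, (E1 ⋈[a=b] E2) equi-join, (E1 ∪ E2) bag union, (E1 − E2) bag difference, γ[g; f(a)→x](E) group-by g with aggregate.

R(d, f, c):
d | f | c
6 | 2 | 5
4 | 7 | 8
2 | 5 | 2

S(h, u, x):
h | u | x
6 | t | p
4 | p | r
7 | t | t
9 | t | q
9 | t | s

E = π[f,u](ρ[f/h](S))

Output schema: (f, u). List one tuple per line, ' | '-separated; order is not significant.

Stepwise |·|:
  S → 5
  ρ[f/h](S) → 5
  π[f,u](ρ[f/h](S)) → 5

== RESULT ==
f | u
4 | p
6 | t
7 | t
9 | t
9 | t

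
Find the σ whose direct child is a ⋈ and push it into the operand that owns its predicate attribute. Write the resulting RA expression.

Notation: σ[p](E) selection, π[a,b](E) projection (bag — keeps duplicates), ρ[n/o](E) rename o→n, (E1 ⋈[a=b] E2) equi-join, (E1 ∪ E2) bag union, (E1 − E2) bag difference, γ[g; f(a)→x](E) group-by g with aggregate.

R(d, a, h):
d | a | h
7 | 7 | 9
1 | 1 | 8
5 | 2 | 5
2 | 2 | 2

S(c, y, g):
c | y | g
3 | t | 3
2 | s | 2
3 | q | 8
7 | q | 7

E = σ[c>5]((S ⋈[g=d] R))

σ filters on c, owned by the left side.
E' = (σ[c>5](S) ⋈[g=d] R)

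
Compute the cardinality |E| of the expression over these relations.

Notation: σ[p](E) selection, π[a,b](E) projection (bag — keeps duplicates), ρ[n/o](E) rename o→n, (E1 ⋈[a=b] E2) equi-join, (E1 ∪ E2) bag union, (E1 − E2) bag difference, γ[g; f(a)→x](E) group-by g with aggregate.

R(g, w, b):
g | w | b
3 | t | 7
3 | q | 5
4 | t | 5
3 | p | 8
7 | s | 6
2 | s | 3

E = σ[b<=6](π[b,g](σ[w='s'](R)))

Subexpression sizes:
  R → 6
  σ[w='s'](R) → 2
  π[b,g](σ[w='s'](R)) → 2
  σ[b<=6](π[b,g](σ[w='s'](R))) → 2

|E| = 2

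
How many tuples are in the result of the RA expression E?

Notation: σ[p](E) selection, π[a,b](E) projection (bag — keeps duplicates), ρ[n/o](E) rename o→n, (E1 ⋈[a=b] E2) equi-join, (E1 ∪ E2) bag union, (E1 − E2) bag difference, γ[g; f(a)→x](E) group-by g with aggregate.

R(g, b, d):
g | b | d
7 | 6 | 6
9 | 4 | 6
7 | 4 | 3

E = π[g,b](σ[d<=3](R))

Row counts bottom-up:
  R → 3
  σ[d<=3](R) → 1
  π[g,b](σ[d<=3](R)) → 1

|E| = 1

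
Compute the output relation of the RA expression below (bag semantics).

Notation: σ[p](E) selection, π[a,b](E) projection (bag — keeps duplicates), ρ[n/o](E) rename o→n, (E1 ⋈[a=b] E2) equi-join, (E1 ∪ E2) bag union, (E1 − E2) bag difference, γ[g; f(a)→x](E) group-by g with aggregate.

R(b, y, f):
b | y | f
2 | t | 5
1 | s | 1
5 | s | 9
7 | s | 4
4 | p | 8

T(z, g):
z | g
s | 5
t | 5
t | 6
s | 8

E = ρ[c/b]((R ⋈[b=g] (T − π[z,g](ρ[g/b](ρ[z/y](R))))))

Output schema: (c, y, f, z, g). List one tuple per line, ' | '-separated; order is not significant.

Stepwise |·|:
  R → 5
  T → 4
  R → 5
  ρ[z/y](R) → 5
  ρ[g/b](ρ[z/y](R)) → 5
  π[z,g](ρ[g/b](ρ[z/y](R))) → 5
  (T − π[z,g](ρ[g/b](ρ[z/y](R)))) → 3
  (R ⋈[b=g] (T − π[z,g](ρ[g/b](ρ[z/y](R))))) → 1
  ρ[c/b]((R ⋈[b=g] (T − π[z,g](ρ[g/b](ρ[z/y](R)))))) → 1

== RESULT ==
c | y | f | z | g
5 | s | 9 | t | 5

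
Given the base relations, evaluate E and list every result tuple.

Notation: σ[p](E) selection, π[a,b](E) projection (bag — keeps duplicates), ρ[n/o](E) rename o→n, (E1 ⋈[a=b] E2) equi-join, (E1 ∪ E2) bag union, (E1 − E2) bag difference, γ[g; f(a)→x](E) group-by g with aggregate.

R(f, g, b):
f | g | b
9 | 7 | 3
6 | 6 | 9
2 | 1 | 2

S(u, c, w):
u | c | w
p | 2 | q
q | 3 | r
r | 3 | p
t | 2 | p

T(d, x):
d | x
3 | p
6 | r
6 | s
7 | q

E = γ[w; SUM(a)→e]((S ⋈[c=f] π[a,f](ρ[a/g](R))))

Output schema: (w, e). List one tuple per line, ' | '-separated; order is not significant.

Subexpression sizes:
  S → 4
  R → 3
  ρ[a/g](R) → 3
  π[a,f](ρ[a/g](R)) → 3
  (S ⋈[c=f] π[a,f](ρ[a/g](R))) → 2
  γ[w; SUM(a)→e]((S ⋈[c=f] π[a,f](ρ[a/g](R)))) → 2

== RESULT ==
w | e
p | 1
q | 1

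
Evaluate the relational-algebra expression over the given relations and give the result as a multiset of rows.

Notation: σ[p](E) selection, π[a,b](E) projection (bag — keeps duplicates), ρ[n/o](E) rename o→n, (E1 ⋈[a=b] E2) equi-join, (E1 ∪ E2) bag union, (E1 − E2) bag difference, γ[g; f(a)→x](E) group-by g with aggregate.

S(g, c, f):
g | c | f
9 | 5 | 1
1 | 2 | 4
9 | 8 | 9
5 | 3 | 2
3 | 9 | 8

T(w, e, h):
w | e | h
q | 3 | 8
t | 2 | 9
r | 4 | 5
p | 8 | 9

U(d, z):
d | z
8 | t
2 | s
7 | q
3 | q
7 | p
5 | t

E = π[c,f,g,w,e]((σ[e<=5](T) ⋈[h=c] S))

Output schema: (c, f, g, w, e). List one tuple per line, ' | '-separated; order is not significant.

Subexpression sizes:
  T → 4
  σ[e<=5](T) → 3
  S → 5
  (σ[e<=5](T) ⋈[h=c] S) → 3
  π[c,f,g,w,e]((σ[e<=5](T) ⋈[h=c] S)) → 3

== RESULT ==
c | f | g | w | e
5 | 1 | 9 | r | 4
8 | 9 | 9 | q | 3
9 | 8 | 3 | t | 2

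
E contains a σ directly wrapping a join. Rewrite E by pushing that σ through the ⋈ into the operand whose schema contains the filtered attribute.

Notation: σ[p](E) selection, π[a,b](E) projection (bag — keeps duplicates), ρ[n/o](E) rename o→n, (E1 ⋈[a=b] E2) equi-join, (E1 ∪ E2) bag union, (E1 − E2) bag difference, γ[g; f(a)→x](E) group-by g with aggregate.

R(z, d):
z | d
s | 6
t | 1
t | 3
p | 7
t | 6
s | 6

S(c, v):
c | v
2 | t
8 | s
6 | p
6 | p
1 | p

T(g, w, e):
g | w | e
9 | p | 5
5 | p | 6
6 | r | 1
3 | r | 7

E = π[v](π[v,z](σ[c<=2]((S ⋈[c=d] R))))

σ filters on c, owned by the left side.
E' = π[v](π[v,z]((σ[c<=2](S) ⋈[c=d] R)))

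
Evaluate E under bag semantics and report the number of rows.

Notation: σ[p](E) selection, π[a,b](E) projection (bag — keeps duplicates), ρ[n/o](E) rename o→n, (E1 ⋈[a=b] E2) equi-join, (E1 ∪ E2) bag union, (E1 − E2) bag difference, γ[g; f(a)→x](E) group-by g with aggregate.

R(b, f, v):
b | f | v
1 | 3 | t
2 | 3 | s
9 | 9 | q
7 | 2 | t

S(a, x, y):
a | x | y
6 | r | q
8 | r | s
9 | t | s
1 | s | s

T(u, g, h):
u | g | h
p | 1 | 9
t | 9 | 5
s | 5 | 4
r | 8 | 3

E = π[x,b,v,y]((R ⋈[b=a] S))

Stepwise |·|:
  R → 4
  S → 4
  (R ⋈[b=a] S) → 2
  π[x,b,v,y]((R ⋈[b=a] S)) → 2

|E| = 2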